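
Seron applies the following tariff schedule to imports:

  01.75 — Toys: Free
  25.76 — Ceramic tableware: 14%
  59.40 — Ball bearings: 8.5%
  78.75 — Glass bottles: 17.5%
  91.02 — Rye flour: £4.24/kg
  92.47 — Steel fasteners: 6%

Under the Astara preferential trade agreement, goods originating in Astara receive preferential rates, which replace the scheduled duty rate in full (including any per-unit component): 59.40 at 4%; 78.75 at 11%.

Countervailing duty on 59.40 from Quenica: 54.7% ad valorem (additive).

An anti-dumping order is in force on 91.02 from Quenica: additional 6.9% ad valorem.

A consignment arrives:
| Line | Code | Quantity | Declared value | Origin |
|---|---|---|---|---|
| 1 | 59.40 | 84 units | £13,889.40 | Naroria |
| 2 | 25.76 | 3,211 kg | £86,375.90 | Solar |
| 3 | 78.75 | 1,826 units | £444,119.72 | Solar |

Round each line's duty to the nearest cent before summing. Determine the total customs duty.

£90,994.18

Line 1 (59.40, Naroria, 84 units, £13,889.40):
Base rate for 59.40 is 8.5%.
59.40 has an FTA preferential rate, but origin Naroria is not Astara; base rate stands.
The additional-duty order on 59.40 targets Quenica, not Naroria; it does not apply.
Duty = £13,889.40 × 8.5% = £1,180.60.
Line 2 (25.76, Solar, 3,211 kg, £86,375.90):
Base rate for 25.76 is 14%.
Duty = £86,375.90 × 14% = £12,092.63.
Line 3 (78.75, Solar, 1,826 units, £444,119.72):
Base rate for 78.75 is 17.5%.
78.75 has an FTA preferential rate, but origin Solar is not Astara; base rate stands.
Duty = £444,119.72 × 17.5% = £77,720.95.
Total = £1,180.60 + £12,092.63 + £77,720.95 = £90,994.18.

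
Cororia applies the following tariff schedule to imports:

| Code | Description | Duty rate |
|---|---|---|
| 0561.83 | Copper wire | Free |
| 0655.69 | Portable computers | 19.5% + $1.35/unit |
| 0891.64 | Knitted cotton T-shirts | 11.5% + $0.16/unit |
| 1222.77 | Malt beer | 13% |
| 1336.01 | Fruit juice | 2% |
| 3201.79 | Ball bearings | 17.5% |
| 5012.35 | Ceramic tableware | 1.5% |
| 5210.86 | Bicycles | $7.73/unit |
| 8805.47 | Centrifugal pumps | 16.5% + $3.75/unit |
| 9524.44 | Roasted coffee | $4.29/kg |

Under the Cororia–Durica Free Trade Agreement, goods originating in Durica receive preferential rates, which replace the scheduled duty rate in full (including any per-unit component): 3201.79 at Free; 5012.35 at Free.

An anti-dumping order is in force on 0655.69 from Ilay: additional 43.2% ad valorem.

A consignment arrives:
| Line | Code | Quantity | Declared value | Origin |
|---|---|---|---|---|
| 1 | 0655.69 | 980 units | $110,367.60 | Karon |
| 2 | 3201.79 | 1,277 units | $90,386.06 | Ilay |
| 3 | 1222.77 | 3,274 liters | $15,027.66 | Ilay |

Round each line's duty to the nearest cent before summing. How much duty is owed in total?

Line 1 (0655.69, Karon, 980 units, $110,367.60):
Base rate for 0655.69 is 19.5% + $1.35/unit.
The additional-duty order on 0655.69 targets Ilay, not Karon; it does not apply.
Duty = $110,367.60 × 19.5% + 980 × $1.35 = $22,844.68.
Line 2 (3201.79, Ilay, 1,277 units, $90,386.06):
Base rate for 3201.79 is 17.5%.
3201.79 has an FTA preferential rate, but origin Ilay is not Durica; base rate stands.
Duty = $90,386.06 × 17.5% = $15,817.56.
Line 3 (1222.77, Ilay, 3,274 liters, $15,027.66):
Base rate for 1222.77 is 13%.
Duty = $15,027.66 × 13% = $1,953.60.
Total = $22,844.68 + $15,817.56 + $1,953.60 = $40,615.84.

$40,615.84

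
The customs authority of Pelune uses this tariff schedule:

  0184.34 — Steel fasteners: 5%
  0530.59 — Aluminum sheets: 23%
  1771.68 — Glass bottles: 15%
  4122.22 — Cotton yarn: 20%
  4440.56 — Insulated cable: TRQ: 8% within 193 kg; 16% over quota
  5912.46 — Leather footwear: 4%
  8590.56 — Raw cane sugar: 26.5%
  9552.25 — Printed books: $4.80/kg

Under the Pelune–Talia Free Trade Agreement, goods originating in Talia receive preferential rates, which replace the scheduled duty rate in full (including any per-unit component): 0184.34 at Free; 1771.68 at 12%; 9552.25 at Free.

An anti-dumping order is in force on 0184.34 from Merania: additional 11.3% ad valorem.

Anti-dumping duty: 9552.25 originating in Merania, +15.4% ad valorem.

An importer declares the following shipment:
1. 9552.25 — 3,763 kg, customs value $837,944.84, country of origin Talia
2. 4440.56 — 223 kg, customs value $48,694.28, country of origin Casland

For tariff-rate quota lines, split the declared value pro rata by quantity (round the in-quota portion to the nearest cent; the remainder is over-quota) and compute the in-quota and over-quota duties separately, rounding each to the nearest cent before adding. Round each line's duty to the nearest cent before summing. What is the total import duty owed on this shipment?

Line 1 (9552.25, Talia, 3,763 kg, $837,944.84):
Base rate for 9552.25 is $4.80/kg.
Origin Talia qualifies under the Pelune–Talia agreement and 9552.25 is covered: preferential rate Free applies instead.
The additional-duty order on 9552.25 targets Merania, not Talia; it does not apply.
Duty = $837,944.84 × 0% = $0.00.
Line 2 (4440.56, Casland, 223 kg, $48,694.28):
Code 4440.56 is under a tariff-rate quota (threshold 193 kg). In-quota: 193 kg at 8%; over-quota: 30 kg at 16%.
Pro-rata value split: in-quota = $48,694.28 × 193/223 = $42,143.48; over-quota = $48,694.28 − $42,143.48 = $6,550.80.
In-quota duty = $42,143.48 × 8% = $3,371.48. Over-quota duty = $6,550.80 × 16% = $1,048.13.
Line duty = $3,371.48 + $1,048.13 = $4,419.61.
Total = $0.00 + $4,419.61 = $4,419.61.

$4,419.61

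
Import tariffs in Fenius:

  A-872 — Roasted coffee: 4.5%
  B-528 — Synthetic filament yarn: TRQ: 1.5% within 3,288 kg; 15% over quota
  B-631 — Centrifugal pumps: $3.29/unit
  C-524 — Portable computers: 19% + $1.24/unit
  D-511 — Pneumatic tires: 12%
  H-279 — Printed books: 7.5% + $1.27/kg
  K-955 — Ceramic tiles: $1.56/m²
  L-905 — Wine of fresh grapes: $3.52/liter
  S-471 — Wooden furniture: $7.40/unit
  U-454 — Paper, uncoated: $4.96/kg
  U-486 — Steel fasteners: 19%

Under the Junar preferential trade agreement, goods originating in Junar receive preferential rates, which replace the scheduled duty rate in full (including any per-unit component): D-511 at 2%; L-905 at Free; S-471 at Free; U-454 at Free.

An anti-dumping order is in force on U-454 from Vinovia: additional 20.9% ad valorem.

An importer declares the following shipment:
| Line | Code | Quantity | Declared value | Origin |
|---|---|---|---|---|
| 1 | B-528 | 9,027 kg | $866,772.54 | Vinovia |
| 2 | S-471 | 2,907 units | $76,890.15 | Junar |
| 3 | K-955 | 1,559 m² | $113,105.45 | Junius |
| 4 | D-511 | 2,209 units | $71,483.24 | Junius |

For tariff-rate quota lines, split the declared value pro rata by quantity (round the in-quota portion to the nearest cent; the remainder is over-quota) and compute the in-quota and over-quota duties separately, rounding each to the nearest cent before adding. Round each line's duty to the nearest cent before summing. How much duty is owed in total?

Line 1 (B-528, Vinovia, 9,027 kg, $866,772.54):
Code B-528 is under a tariff-rate quota (threshold 3,288 kg). In-quota: 3,288 kg at 1.5%; over-quota: 5,739 kg at 15%.
Pro-rata value split: in-quota = $866,772.54 × 3,288/9,027 = $315,713.76; over-quota = $866,772.54 − $315,713.76 = $551,058.78.
In-quota duty = $315,713.76 × 1.5% = $4,735.71. Over-quota duty = $551,058.78 × 15% = $82,658.82.
Line duty = $4,735.71 + $82,658.82 = $87,394.53.
Line 2 (S-471, Junar, 2,907 units, $76,890.15):
Base rate for S-471 is $7.40/unit.
Origin Junar qualifies under the Fenius–Junar agreement and S-471 is covered: preferential rate Free applies instead.
Duty = $76,890.15 × 0% = $0.00.
Line 3 (K-955, Junius, 1,559 m², $113,105.45):
Base rate for K-955 is $1.56/m².
Duty = 1,559 × $1.56 = $2,432.04.
Line 4 (D-511, Junius, 2,209 units, $71,483.24):
Base rate for D-511 is 12%.
D-511 has an FTA preferential rate, but origin Junius is not Junar; base rate stands.
Duty = $71,483.24 × 12% = $8,577.99.
Total = $87,394.53 + $0.00 + $2,432.04 + $8,577.99 = $98,404.56.

$98,404.56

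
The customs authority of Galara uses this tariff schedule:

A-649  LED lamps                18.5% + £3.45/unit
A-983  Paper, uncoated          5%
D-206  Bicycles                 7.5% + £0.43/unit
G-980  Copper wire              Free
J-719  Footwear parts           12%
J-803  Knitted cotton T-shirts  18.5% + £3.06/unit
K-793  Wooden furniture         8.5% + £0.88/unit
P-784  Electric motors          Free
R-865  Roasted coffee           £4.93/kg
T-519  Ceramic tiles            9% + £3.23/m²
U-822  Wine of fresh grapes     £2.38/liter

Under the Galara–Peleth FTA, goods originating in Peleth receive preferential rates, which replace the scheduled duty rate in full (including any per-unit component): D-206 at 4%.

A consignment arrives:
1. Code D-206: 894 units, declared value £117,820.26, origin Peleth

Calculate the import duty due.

£4,712.81

Line 1 (D-206, Peleth, 894 units, £117,820.26):
Base rate for D-206 is 7.5% + £0.43/unit.
Origin Peleth qualifies under the Galara–Peleth agreement and D-206 is covered: preferential rate 4% applies instead.
Duty = £117,820.26 × 4% = £4,712.81.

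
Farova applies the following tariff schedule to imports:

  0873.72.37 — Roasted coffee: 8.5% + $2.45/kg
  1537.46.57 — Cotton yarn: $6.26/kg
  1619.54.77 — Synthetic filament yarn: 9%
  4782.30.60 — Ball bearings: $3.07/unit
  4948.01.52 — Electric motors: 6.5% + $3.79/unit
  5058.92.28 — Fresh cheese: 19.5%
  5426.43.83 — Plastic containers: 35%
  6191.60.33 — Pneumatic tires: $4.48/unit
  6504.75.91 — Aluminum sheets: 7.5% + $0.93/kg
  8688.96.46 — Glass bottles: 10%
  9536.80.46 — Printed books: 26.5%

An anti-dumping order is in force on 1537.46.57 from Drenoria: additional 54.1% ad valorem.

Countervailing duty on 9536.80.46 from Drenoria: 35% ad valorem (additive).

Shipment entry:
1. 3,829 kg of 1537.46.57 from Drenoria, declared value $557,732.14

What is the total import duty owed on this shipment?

Line 1 (1537.46.57, Drenoria, 3,829 kg, $557,732.14):
Base rate for 1537.46.57 is $6.26/kg.
Additional duty on 1537.46.57 from Drenoria: +54.1% ad valorem. Applied ad valorem rate = 54.1%.
Duty = $557,732.14 × 54.1% + 3,829 × $6.26 = $325,702.63.

$325,702.63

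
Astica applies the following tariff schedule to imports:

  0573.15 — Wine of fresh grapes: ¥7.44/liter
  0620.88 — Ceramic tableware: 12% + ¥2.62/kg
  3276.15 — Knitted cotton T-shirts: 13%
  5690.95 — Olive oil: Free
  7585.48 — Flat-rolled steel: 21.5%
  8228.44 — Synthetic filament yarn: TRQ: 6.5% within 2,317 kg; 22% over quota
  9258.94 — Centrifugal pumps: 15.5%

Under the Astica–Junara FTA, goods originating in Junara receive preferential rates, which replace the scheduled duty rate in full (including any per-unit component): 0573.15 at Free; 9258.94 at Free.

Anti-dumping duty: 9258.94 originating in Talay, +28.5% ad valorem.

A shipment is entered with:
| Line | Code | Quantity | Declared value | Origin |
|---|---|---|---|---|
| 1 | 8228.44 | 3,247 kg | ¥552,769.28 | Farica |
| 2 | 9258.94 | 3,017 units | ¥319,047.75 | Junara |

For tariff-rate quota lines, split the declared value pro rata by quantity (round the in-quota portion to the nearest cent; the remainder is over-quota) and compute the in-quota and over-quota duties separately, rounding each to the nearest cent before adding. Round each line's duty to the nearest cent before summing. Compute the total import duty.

Line 1 (8228.44, Farica, 3,247 kg, ¥552,769.28):
Code 8228.44 is under a tariff-rate quota (threshold 2,317 kg). In-quota: 2,317 kg at 6.5%; over-quota: 930 kg at 22%.
Pro-rata value split: in-quota = ¥552,769.28 × 2,317/3,247 = ¥394,446.08; over-quota = ¥552,769.28 − ¥394,446.08 = ¥158,323.20.
In-quota duty = ¥394,446.08 × 6.5% = ¥25,639.00. Over-quota duty = ¥158,323.20 × 22% = ¥34,831.10.
Line duty = ¥25,639.00 + ¥34,831.10 = ¥60,470.10.
Line 2 (9258.94, Junara, 3,017 units, ¥319,047.75):
Base rate for 9258.94 is 15.5%.
Origin Junara qualifies under the Astica–Junara agreement and 9258.94 is covered: preferential rate Free applies instead.
The additional-duty order on 9258.94 targets Talay, not Junara; it does not apply.
Duty = ¥319,047.75 × 0% = ¥0.00.
Total = ¥60,470.10 + ¥0.00 = ¥60,470.10.

¥60,470.10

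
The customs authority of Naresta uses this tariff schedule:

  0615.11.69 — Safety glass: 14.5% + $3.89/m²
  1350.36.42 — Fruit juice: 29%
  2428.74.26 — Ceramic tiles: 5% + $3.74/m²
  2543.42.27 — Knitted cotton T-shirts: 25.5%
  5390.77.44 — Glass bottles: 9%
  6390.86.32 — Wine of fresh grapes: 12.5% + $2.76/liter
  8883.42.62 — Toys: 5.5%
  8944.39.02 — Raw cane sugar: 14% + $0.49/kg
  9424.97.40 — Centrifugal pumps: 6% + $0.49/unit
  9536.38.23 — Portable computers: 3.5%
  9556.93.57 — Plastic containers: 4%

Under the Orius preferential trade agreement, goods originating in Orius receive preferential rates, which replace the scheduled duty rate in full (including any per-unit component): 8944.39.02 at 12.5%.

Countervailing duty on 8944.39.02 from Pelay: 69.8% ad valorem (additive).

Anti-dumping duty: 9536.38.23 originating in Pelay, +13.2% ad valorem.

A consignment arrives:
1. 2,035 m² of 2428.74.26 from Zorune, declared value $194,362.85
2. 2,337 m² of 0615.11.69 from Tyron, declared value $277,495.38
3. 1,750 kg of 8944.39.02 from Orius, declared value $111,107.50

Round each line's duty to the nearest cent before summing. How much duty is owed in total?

Line 1 (2428.74.26, Zorune, 2,035 m², $194,362.85):
Base rate for 2428.74.26 is 5% + $3.74/m².
Duty = $194,362.85 × 5% + 2,035 × $3.74 = $17,329.04.
Line 2 (0615.11.69, Tyron, 2,337 m², $277,495.38):
Base rate for 0615.11.69 is 14.5% + $3.89/m².
Duty = $277,495.38 × 14.5% + 2,337 × $3.89 = $49,327.76.
Line 3 (8944.39.02, Orius, 1,750 kg, $111,107.50):
Base rate for 8944.39.02 is 14% + $0.49/kg.
Origin Orius qualifies under the Naresta–Orius agreement and 8944.39.02 is covered: preferential rate 12.5% applies instead.
The additional-duty order on 8944.39.02 targets Pelay, not Orius; it does not apply.
Duty = $111,107.50 × 12.5% = $13,888.44.
Total = $17,329.04 + $49,327.76 + $13,888.44 = $80,545.24.

$80,545.24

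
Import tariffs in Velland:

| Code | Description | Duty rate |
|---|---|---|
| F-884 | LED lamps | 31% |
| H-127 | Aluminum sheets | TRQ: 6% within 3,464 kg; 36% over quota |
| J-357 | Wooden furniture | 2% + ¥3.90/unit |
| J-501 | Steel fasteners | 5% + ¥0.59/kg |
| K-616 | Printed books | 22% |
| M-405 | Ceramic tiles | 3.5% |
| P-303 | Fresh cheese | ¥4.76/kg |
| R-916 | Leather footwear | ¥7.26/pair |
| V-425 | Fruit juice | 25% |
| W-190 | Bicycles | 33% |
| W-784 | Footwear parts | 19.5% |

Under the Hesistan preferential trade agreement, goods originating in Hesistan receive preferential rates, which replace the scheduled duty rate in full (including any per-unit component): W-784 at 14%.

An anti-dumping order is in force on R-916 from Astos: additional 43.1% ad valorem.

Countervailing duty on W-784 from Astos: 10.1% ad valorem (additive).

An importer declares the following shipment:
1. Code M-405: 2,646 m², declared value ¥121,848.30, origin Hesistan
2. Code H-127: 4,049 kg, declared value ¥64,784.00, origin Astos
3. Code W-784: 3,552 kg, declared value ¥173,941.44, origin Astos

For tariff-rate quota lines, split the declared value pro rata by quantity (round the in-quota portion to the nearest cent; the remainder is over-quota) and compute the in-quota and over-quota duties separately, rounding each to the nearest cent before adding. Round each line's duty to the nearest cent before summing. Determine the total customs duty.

¥62,446.40

Line 1 (M-405, Hesistan, 2,646 m², ¥121,848.30):
Base rate for M-405 is 3.5%.
Origin Hesistan is the FTA partner but M-405 is not on the preference list; base rate stands.
Duty = ¥121,848.30 × 3.5% = ¥4,264.69.
Line 2 (H-127, Astos, 4,049 kg, ¥64,784.00):
Code H-127 is under a tariff-rate quota (threshold 3,464 kg). In-quota: 3,464 kg at 6%; over-quota: 585 kg at 36%.
Pro-rata value split: in-quota = ¥64,784.00 × 3,464/4,049 = ¥55,424.00; over-quota = ¥64,784.00 − ¥55,424.00 = ¥9,360.00.
In-quota duty = ¥55,424.00 × 6% = ¥3,325.44. Over-quota duty = ¥9,360.00 × 36% = ¥3,369.60.
Line duty = ¥3,325.44 + ¥3,369.60 = ¥6,695.04.
Line 3 (W-784, Astos, 3,552 kg, ¥173,941.44):
Base rate for W-784 is 19.5%.
W-784 has an FTA preferential rate, but origin Astos is not Hesistan; base rate stands.
Additional duty on W-784 from Astos: +10.1%. Applied ad valorem rate: 19.5% + 10.1% = 29.6%.
Duty = ¥173,941.44 × 29.6% = ¥51,486.67.
Total = ¥4,264.69 + ¥6,695.04 + ¥51,486.67 = ¥62,446.40.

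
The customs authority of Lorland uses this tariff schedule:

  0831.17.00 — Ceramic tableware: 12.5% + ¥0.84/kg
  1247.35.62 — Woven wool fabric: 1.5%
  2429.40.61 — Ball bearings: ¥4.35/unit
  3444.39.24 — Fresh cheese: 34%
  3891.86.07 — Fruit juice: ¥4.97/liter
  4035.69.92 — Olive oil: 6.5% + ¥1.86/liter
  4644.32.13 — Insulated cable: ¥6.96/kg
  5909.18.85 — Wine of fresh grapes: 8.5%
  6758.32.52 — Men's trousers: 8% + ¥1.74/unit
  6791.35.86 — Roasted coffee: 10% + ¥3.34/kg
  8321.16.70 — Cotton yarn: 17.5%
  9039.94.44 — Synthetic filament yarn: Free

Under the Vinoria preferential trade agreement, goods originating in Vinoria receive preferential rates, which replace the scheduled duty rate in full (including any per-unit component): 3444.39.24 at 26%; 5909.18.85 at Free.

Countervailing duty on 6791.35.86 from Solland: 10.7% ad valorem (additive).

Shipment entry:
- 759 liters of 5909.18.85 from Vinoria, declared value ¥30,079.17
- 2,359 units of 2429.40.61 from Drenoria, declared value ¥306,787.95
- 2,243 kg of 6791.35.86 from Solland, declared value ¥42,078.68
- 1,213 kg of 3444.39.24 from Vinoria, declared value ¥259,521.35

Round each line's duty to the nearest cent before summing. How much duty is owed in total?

Line 1 (5909.18.85, Vinoria, 759 liters, ¥30,079.17):
Base rate for 5909.18.85 is 8.5%.
Origin Vinoria qualifies under the Lorland–Vinoria agreement and 5909.18.85 is covered: preferential rate Free applies instead.
Duty = ¥30,079.17 × 0% = ¥0.00.
Line 2 (2429.40.61, Drenoria, 2,359 units, ¥306,787.95):
Base rate for 2429.40.61 is ¥4.35/unit.
Duty = 2,359 × ¥4.35 = ¥10,261.65.
Line 3 (6791.35.86, Solland, 2,243 kg, ¥42,078.68):
Base rate for 6791.35.86 is 10% + ¥3.34/kg.
Additional duty on 6791.35.86 from Solland: +10.7%. Applied ad valorem rate: 10% + 10.7% = 20.7%.
Duty = ¥42,078.68 × 20.7% + 2,243 × ¥3.34 = ¥16,201.91.
Line 4 (3444.39.24, Vinoria, 1,213 kg, ¥259,521.35):
Base rate for 3444.39.24 is 34%.
Origin Vinoria qualifies under the Lorland–Vinoria agreement and 3444.39.24 is covered: preferential rate 26% applies instead.
Duty = ¥259,521.35 × 26% = ¥67,475.55.
Total = ¥0.00 + ¥10,261.65 + ¥16,201.91 + ¥67,475.55 = ¥93,939.11.

¥93,939.11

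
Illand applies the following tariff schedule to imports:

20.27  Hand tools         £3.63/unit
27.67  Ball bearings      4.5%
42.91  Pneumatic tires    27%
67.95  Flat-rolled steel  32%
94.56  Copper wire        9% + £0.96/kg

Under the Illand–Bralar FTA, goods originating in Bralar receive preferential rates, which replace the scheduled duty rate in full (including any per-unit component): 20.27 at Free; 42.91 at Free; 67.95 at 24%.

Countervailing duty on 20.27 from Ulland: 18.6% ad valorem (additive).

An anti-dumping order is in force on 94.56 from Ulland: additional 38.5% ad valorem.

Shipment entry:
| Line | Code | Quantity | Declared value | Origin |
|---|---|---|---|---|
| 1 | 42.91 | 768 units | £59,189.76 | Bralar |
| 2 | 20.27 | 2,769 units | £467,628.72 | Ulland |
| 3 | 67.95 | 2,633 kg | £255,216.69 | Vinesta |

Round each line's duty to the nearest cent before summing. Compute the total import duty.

£178,699.75

Line 1 (42.91, Bralar, 768 units, £59,189.76):
Base rate for 42.91 is 27%.
Origin Bralar qualifies under the Illand–Bralar agreement and 42.91 is covered: preferential rate Free applies instead.
Duty = £59,189.76 × 0% = £0.00.
Line 2 (20.27, Ulland, 2,769 units, £467,628.72):
Base rate for 20.27 is £3.63/unit.
20.27 has an FTA preferential rate, but origin Ulland is not Bralar; base rate stands.
Additional duty on 20.27 from Ulland: +18.6% ad valorem. Applied ad valorem rate = 18.6%.
Duty = £467,628.72 × 18.6% + 2,769 × £3.63 = £97,030.41.
Line 3 (67.95, Vinesta, 2,633 kg, £255,216.69):
Base rate for 67.95 is 32%.
67.95 has an FTA preferential rate, but origin Vinesta is not Bralar; base rate stands.
Duty = £255,216.69 × 32% = £81,669.34.
Total = £0.00 + £97,030.41 + £81,669.34 = £178,699.75.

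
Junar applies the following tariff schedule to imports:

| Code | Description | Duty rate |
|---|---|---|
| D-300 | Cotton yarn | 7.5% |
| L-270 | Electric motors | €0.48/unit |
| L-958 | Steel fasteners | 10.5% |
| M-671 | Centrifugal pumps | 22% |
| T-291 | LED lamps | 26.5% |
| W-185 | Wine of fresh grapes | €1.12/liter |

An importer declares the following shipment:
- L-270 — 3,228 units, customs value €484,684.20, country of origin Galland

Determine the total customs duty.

Line 1 (L-270, Galland, 3,228 units, €484,684.20):
Base rate for L-270 is €0.48/unit.
Duty = 3,228 × €0.48 = €1,549.44.

€1,549.44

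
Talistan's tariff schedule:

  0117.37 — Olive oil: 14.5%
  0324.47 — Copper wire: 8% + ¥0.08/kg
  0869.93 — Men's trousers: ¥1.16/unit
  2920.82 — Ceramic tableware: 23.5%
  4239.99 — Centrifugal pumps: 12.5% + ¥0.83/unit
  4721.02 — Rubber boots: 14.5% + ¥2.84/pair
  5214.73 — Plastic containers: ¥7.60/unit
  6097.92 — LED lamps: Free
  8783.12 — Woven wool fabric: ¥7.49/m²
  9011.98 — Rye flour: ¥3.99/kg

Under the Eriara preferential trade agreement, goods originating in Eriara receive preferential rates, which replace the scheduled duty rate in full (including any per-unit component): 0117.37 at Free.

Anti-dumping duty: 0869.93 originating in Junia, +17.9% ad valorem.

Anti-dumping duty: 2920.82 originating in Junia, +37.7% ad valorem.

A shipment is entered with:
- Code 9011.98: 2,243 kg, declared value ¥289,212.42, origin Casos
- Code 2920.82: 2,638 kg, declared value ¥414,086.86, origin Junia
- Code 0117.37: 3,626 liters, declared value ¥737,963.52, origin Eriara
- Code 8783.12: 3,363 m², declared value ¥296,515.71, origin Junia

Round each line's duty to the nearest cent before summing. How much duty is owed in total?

Line 1 (9011.98, Casos, 2,243 kg, ¥289,212.42):
Base rate for 9011.98 is ¥3.99/kg.
Duty = 2,243 × ¥3.99 = ¥8,949.57.
Line 2 (2920.82, Junia, 2,638 kg, ¥414,086.86):
Base rate for 2920.82 is 23.5%.
Additional duty on 2920.82 from Junia: +37.7%. Applied ad valorem rate: 23.5% + 37.7% = 61.2%.
Duty = ¥414,086.86 × 61.2% = ¥253,421.16.
Line 3 (0117.37, Eriara, 3,626 liters, ¥737,963.52):
Base rate for 0117.37 is 14.5%.
Origin Eriara qualifies under the Talistan–Eriara agreement and 0117.37 is covered: preferential rate Free applies instead.
Duty = ¥737,963.52 × 0% = ¥0.00.
Line 4 (8783.12, Junia, 3,363 m², ¥296,515.71):
Base rate for 8783.12 is ¥7.49/m².
Duty = 3,363 × ¥7.49 = ¥25,188.87.
Total = ¥8,949.57 + ¥253,421.16 + ¥0.00 + ¥25,188.87 = ¥287,559.60.

¥287,559.60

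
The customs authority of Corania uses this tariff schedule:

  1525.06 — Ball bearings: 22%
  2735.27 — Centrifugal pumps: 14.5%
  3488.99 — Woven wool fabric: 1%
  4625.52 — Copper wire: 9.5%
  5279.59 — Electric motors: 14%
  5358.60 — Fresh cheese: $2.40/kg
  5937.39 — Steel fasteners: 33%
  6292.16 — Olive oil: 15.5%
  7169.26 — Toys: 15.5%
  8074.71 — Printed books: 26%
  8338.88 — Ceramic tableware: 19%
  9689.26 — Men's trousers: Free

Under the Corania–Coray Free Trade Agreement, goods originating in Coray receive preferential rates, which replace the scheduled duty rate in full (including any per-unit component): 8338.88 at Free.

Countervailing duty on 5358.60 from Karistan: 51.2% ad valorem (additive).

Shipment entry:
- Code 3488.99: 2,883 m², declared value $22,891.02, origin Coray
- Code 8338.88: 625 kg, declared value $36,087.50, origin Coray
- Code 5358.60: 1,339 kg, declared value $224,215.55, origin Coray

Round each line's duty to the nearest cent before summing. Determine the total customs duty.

Line 1 (3488.99, Coray, 2,883 m², $22,891.02):
Base rate for 3488.99 is 1%.
Origin Coray is the FTA partner but 3488.99 is not on the preference list; base rate stands.
Duty = $22,891.02 × 1% = $228.91.
Line 2 (8338.88, Coray, 625 kg, $36,087.50):
Base rate for 8338.88 is 19%.
Origin Coray qualifies under the Corania–Coray agreement and 8338.88 is covered: preferential rate Free applies instead.
Duty = $36,087.50 × 0% = $0.00.
Line 3 (5358.60, Coray, 1,339 kg, $224,215.55):
Base rate for 5358.60 is $2.40/kg.
Origin Coray is the FTA partner but 5358.60 is not on the preference list; base rate stands.
The additional-duty order on 5358.60 targets Karistan, not Coray; it does not apply.
Duty = 1,339 × $2.40 = $3,213.60.
Total = $228.91 + $0.00 + $3,213.60 = $3,442.51.

$3,442.51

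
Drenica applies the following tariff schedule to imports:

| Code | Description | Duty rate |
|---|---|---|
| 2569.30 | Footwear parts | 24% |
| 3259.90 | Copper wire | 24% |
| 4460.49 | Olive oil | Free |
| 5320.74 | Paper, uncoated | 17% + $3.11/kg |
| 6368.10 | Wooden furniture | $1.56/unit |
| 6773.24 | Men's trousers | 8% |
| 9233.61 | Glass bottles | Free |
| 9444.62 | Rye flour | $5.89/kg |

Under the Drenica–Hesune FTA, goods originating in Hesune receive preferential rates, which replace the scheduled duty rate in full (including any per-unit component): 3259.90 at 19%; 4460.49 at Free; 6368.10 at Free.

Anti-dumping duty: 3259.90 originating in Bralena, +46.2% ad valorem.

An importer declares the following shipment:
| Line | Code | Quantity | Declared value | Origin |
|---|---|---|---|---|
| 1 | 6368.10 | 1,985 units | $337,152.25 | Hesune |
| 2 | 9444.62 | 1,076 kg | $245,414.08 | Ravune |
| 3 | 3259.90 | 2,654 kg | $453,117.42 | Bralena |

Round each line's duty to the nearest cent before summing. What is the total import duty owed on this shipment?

Line 1 (6368.10, Hesune, 1,985 units, $337,152.25):
Base rate for 6368.10 is $1.56/unit.
Origin Hesune qualifies under the Drenica–Hesune agreement and 6368.10 is covered: preferential rate Free applies instead.
Duty = $337,152.25 × 0% = $0.00.
Line 2 (9444.62, Ravune, 1,076 kg, $245,414.08):
Base rate for 9444.62 is $5.89/kg.
Duty = 1,076 × $5.89 = $6,337.64.
Line 3 (3259.90, Bralena, 2,654 kg, $453,117.42):
Base rate for 3259.90 is 24%.
3259.90 has an FTA preferential rate, but origin Bralena is not Hesune; base rate stands.
Additional duty on 3259.90 from Bralena: +46.2%. Applied ad valorem rate: 24% + 46.2% = 70.2%.
Duty = $453,117.42 × 70.2% = $318,088.43.
Total = $0.00 + $6,337.64 + $318,088.43 = $324,426.07.

$324,426.07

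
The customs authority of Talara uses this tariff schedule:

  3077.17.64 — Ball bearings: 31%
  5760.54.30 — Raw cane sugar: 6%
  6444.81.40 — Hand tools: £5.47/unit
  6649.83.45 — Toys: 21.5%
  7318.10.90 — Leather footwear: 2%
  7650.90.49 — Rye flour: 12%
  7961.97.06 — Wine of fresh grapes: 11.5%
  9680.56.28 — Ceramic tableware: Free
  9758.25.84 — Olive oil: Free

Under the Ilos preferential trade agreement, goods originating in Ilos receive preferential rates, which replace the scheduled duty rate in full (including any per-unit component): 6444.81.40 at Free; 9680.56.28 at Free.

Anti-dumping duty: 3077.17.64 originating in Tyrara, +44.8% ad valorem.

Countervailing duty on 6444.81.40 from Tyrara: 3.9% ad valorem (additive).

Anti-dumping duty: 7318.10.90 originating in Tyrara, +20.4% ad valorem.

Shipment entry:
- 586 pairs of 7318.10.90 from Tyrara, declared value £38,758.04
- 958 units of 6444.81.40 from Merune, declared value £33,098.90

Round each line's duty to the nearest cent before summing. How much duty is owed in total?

£13,922.06

Line 1 (7318.10.90, Tyrara, 586 pairs, £38,758.04):
Base rate for 7318.10.90 is 2%.
Additional duty on 7318.10.90 from Tyrara: +20.4%. Applied ad valorem rate: 2% + 20.4% = 22.4%.
Duty = £38,758.04 × 22.4% = £8,681.80.
Line 2 (6444.81.40, Merune, 958 units, £33,098.90):
Base rate for 6444.81.40 is £5.47/unit.
6444.81.40 has an FTA preferential rate, but origin Merune is not Ilos; base rate stands.
The additional-duty order on 6444.81.40 targets Tyrara, not Merune; it does not apply.
Duty = 958 × £5.47 = £5,240.26.
Total = £8,681.80 + £5,240.26 = £13,922.06.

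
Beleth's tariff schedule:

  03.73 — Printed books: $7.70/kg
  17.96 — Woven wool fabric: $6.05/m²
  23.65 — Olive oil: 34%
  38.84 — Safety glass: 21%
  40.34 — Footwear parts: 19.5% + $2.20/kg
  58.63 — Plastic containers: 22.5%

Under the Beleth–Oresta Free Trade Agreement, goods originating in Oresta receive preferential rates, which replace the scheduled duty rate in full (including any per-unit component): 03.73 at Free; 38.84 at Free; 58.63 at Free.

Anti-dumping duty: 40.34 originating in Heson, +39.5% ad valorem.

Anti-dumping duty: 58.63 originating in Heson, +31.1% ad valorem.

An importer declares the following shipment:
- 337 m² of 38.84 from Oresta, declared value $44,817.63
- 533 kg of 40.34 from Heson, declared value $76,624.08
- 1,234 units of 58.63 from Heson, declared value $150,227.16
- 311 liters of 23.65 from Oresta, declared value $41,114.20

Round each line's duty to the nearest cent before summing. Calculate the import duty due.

Line 1 (38.84, Oresta, 337 m², $44,817.63):
Base rate for 38.84 is 21%.
Origin Oresta qualifies under the Beleth–Oresta agreement and 38.84 is covered: preferential rate Free applies instead.
Duty = $44,817.63 × 0% = $0.00.
Line 2 (40.34, Heson, 533 kg, $76,624.08):
Base rate for 40.34 is 19.5% + $2.20/kg.
Additional duty on 40.34 from Heson: +39.5%. Applied ad valorem rate: 19.5% + 39.5% = 59%.
Duty = $76,624.08 × 59% + 533 × $2.20 = $46,380.81.
Line 3 (58.63, Heson, 1,234 units, $150,227.16):
Base rate for 58.63 is 22.5%.
58.63 has an FTA preferential rate, but origin Heson is not Oresta; base rate stands.
Additional duty on 58.63 from Heson: +31.1%. Applied ad valorem rate: 22.5% + 31.1% = 53.6%.
Duty = $150,227.16 × 53.6% = $80,521.76.
Line 4 (23.65, Oresta, 311 liters, $41,114.20):
Base rate for 23.65 is 34%.
Origin Oresta is the FTA partner but 23.65 is not on the preference list; base rate stands.
Duty = $41,114.20 × 34% = $13,978.83.
Total = $0.00 + $46,380.81 + $80,521.76 + $13,978.83 = $140,881.40.

$140,881.40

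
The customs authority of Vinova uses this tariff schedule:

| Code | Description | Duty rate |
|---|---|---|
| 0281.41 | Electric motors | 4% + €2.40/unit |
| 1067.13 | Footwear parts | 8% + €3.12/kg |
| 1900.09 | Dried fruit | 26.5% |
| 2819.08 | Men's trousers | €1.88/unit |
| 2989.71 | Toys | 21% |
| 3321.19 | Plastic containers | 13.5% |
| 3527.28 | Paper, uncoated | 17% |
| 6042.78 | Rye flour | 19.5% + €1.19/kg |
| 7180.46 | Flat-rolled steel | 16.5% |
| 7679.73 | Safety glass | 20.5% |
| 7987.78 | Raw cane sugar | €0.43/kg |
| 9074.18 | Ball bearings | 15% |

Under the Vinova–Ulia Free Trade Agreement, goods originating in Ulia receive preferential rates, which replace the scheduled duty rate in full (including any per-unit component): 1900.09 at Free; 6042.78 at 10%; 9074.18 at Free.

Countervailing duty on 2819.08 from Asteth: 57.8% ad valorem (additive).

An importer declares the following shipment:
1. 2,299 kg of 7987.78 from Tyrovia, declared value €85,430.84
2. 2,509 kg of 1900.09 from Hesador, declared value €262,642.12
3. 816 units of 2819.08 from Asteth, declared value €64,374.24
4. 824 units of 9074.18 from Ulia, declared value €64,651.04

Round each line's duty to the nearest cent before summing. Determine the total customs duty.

€109,331.12

Line 1 (7987.78, Tyrovia, 2,299 kg, €85,430.84):
Base rate for 7987.78 is €0.43/kg.
Duty = 2,299 × €0.43 = €988.57.
Line 2 (1900.09, Hesador, 2,509 kg, €262,642.12):
Base rate for 1900.09 is 26.5%.
1900.09 has an FTA preferential rate, but origin Hesador is not Ulia; base rate stands.
Duty = €262,642.12 × 26.5% = €69,600.16.
Line 3 (2819.08, Asteth, 816 units, €64,374.24):
Base rate for 2819.08 is €1.88/unit.
Additional duty on 2819.08 from Asteth: +57.8% ad valorem. Applied ad valorem rate = 57.8%.
Duty = €64,374.24 × 57.8% + 816 × €1.88 = €38,742.39.
Line 4 (9074.18, Ulia, 824 units, €64,651.04):
Base rate for 9074.18 is 15%.
Origin Ulia qualifies under the Vinova–Ulia agreement and 9074.18 is covered: preferential rate Free applies instead.
Duty = €64,651.04 × 0% = €0.00.
Total = €988.57 + €69,600.16 + €38,742.39 + €0.00 = €109,331.12.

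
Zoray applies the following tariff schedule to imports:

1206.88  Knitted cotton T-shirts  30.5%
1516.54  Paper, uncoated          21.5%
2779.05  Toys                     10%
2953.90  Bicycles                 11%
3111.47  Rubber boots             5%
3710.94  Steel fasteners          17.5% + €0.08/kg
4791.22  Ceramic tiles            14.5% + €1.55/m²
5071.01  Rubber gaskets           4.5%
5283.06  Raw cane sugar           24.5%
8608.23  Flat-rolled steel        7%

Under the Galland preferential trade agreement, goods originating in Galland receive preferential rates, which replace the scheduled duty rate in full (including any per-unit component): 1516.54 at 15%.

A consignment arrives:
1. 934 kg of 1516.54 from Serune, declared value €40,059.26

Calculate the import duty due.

€8,612.74

Line 1 (1516.54, Serune, 934 kg, €40,059.26):
Base rate for 1516.54 is 21.5%.
1516.54 has an FTA preferential rate, but origin Serune is not Galland; base rate stands.
Duty = €40,059.26 × 21.5% = €8,612.74.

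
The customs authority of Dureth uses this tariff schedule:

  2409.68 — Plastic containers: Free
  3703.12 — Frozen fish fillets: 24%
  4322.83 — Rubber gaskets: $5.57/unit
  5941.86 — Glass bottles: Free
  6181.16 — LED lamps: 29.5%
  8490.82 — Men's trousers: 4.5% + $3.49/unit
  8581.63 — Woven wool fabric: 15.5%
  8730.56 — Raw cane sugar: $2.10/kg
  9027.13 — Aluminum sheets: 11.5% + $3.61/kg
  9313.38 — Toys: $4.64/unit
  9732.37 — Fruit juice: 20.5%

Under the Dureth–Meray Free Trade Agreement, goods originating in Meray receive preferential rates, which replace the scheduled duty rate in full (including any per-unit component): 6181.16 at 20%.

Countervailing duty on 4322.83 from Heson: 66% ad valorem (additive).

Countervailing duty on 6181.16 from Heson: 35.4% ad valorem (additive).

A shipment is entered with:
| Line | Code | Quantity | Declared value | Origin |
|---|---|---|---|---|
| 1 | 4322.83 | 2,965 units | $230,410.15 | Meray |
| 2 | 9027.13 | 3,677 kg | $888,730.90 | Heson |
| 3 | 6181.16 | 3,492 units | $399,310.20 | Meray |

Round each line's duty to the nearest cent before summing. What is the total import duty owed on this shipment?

$211,855.11

Line 1 (4322.83, Meray, 2,965 units, $230,410.15):
Base rate for 4322.83 is $5.57/unit.
Origin Meray is the FTA partner but 4322.83 is not on the preference list; base rate stands.
The additional-duty order on 4322.83 targets Heson, not Meray; it does not apply.
Duty = 2,965 × $5.57 = $16,515.05.
Line 2 (9027.13, Heson, 3,677 kg, $888,730.90):
Base rate for 9027.13 is 11.5% + $3.61/kg.
Duty = $888,730.90 × 11.5% + 3,677 × $3.61 = $115,478.02.
Line 3 (6181.16, Meray, 3,492 units, $399,310.20):
Base rate for 6181.16 is 29.5%.
Origin Meray qualifies under the Dureth–Meray agreement and 6181.16 is covered: preferential rate 20% applies instead.
The additional-duty order on 6181.16 targets Heson, not Meray; it does not apply.
Duty = $399,310.20 × 20% = $79,862.04.
Total = $16,515.05 + $115,478.02 + $79,862.04 = $211,855.11.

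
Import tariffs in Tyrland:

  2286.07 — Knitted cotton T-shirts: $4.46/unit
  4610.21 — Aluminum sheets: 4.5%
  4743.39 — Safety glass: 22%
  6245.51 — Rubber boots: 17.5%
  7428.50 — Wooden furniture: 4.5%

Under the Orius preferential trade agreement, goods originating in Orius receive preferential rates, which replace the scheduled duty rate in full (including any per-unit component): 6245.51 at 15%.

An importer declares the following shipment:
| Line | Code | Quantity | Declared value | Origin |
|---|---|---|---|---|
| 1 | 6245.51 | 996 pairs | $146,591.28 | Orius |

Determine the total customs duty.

Line 1 (6245.51, Orius, 996 pairs, $146,591.28):
Base rate for 6245.51 is 17.5%.
Origin Orius qualifies under the Tyrland–Orius agreement and 6245.51 is covered: preferential rate 15% applies instead.
Duty = $146,591.28 × 15% = $21,988.69.

$21,988.69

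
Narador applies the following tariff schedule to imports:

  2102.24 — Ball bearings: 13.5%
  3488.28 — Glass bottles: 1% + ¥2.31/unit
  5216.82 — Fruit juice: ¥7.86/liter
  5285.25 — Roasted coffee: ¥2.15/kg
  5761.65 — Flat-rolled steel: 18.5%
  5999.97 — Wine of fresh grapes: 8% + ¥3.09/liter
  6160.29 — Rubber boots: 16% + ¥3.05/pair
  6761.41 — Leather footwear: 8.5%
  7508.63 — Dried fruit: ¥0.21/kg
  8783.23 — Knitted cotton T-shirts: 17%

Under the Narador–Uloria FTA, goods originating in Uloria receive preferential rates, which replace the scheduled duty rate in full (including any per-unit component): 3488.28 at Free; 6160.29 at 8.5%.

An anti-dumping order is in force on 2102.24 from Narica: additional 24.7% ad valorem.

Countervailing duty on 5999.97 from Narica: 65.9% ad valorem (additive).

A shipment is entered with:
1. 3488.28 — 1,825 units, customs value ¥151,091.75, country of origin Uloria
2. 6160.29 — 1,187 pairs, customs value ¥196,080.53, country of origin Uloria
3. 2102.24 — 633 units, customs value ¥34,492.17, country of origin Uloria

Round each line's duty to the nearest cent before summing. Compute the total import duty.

¥21,323.29

Line 1 (3488.28, Uloria, 1,825 units, ¥151,091.75):
Base rate for 3488.28 is 1% + ¥2.31/unit.
Origin Uloria qualifies under the Narador–Uloria agreement and 3488.28 is covered: preferential rate Free applies instead.
Duty = ¥151,091.75 × 0% = ¥0.00.
Line 2 (6160.29, Uloria, 1,187 pairs, ¥196,080.53):
Base rate for 6160.29 is 16% + ¥3.05/pair.
Origin Uloria qualifies under the Narador–Uloria agreement and 6160.29 is covered: preferential rate 8.5% applies instead.
Duty = ¥196,080.53 × 8.5% = ¥16,666.85.
Line 3 (2102.24, Uloria, 633 units, ¥34,492.17):
Base rate for 2102.24 is 13.5%.
Origin Uloria is the FTA partner but 2102.24 is not on the preference list; base rate stands.
The additional-duty order on 2102.24 targets Narica, not Uloria; it does not apply.
Duty = ¥34,492.17 × 13.5% = ¥4,656.44.
Total = ¥0.00 + ¥16,666.85 + ¥4,656.44 = ¥21,323.29.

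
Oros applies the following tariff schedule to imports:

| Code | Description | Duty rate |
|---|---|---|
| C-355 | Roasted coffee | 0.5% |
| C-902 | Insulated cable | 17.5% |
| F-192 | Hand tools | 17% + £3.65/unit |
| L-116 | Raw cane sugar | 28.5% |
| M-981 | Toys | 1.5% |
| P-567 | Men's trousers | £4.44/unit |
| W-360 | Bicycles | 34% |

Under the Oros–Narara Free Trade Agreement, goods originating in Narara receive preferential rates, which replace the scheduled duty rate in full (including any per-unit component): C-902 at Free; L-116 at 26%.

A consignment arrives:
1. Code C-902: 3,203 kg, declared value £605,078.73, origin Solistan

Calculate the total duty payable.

Line 1 (C-902, Solistan, 3,203 kg, £605,078.73):
Base rate for C-902 is 17.5%.
C-902 has an FTA preferential rate, but origin Solistan is not Narara; base rate stands.
Duty = £605,078.73 × 17.5% = £105,888.78.

£105,888.78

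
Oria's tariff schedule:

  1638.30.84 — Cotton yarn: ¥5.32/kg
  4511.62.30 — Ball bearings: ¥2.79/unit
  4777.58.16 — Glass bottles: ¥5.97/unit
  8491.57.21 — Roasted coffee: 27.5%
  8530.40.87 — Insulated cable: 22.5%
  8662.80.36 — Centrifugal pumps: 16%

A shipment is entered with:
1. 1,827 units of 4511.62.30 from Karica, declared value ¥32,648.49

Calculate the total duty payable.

Line 1 (4511.62.30, Karica, 1,827 units, ¥32,648.49):
Base rate for 4511.62.30 is ¥2.79/unit.
Duty = 1,827 × ¥2.79 = ¥5,097.33.

¥5,097.33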